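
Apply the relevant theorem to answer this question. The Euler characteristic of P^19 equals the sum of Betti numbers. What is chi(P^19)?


The complex projective space P^19 has one cell in each even real dimension 0, 2, ..., 38.
The cohomology groups are H^{2k}(P^19) = Z for k = 0,...,19, and 0 otherwise.
Euler characteristic = sum of Betti numbers = 1 per even-dimensional cohomology group.
chi(P^19) = 19 + 1 = 20

20


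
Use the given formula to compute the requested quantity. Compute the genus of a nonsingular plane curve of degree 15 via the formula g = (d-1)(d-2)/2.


Using the genus formula for smooth plane curves:
g = (d-1)(d-2)/2
g = (15-1)(15-2)/2
g = 14*13/2
g = 182/2 = 91

91


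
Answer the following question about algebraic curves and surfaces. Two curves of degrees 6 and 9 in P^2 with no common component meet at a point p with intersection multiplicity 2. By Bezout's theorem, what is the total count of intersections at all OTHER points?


By Bezout's theorem, the total intersection number is d1 * d2.
Total = 6 * 9 = 54
Intersection multiplicity at p = 2
Remaining intersections = 54 - 2 = 52

52


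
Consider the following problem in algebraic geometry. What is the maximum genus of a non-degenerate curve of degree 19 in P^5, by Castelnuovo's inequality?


Castelnuovo's bound: write d - 1 = m(r-1) + epsilon with 0 <= epsilon < r-1.
d - 1 = 19 - 1 = 18
r - 1 = 5 - 1 = 4
18 = 4*4 + 2, so m = 4, epsilon = 2
pi(d, r) = m(m-1)(r-1)/2 + m*epsilon
= 4*3*4/2 + 4*2
= 48/2 + 8
= 24 + 8 = 32

32


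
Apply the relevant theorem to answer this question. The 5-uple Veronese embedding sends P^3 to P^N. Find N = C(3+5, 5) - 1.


The Veronese embedding v_d: P^n -> P^N maps each point to all
degree-d monomials in n+1 homogeneous coordinates.
N = C(n+d, d) - 1
N = C(3+5, 5) - 1
N = C(8, 5) - 1
C(8, 5) = 56
N = 56 - 1 = 55

55


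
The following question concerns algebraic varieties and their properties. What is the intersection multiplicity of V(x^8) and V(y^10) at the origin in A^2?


The intersection multiplicity of V(x^a) and V(y^b) at the origin is:
I(O; V(x^8), V(y^10)) = dim_k(k[x,y]/(x^8, y^10))
A basis for k[x,y]/(x^8, y^10) is the set of monomials x^i * y^j
where 0 <= i < 8 and 0 <= j < 10.
The number of such monomials is 8 * 10 = 80

80


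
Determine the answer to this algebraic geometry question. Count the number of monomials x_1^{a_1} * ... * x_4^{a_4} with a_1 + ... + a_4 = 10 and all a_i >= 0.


The number of degree-10 monomials in 4 variables is C(d+n-1, n-1).
= C(10+4-1, 4-1) = C(13, 3)
= 286

286


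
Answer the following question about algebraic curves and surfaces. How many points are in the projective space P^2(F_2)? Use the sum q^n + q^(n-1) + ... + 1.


P^2(F_2) has (q^(n+1) - 1)/(q - 1) points.
= 2^2 + 2^1 + 2^0
= 4 + 2 + 1
= 7

7


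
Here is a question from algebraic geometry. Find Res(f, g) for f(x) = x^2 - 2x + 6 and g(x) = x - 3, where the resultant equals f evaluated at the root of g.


For Res(f, x - c), we evaluate f at x = c.
f(3) = 3^2 - 2*3 + 6
= 9 - 6 + 6
= 3 + 6 = 9
Res(f, g) = 9

9


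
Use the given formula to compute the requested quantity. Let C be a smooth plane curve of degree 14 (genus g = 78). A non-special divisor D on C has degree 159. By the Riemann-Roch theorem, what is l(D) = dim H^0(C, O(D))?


First, compute the genus of a smooth plane curve of degree 14:
g = (d-1)(d-2)/2 = (14-1)(14-2)/2 = 78
For a non-special divisor D (i.e., h^1(D) = 0), Riemann-Roch gives:
l(D) = deg(D) - g + 1
Since deg(D) = 159 >= 2g - 1 = 155, D is non-special.
l(D) = 159 - 78 + 1 = 82

82


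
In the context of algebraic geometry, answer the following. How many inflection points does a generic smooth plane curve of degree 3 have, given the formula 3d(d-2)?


For a general smooth plane curve C of degree d, the inflection points are
the intersection of C with its Hessian curve, which has degree 3(d-2).
By Bezout, the total intersection number is d * 3(d-2) = 3 * 3 = 9.
For a general curve every flex is ordinary, so each contributes
multiplicity 1 to C·Hess(C), and the number of distinct inflection
points is 3d(d-2).
Inflection points = 3*3*(3-2) = 3*3*1 = 9

9


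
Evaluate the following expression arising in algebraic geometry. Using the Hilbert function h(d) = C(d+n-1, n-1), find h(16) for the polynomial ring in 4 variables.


The Hilbert function for the polynomial ring in 4 variables is:
h(d) = C(d+n-1, n-1)
h(16) = C(16+4-1, 4-1) = C(19, 3)
= 19! / (3! * 16!)
= 969

969


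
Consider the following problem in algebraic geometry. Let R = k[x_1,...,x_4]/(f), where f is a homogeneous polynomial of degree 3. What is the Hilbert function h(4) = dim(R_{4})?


For R = k[x_1,...,x_n]/(f) with f homogeneous of degree e:
The Hilbert series is (1 - t^e)/(1 - t)^n.
So h(d) = C(d+n-1, n-1) - C(d-e+n-1, n-1) for d >= e.
With n=4, e=3, d=4:
C(4+4-1, 4-1) = C(7, 3) = 35
C(4-3+4-1, 4-1) = C(4, 3) = 4
h(4) = 35 - 4 = 31

31


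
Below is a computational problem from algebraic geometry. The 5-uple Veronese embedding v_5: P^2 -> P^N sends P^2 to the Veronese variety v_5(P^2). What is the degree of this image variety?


The Veronese variety v_5(P^2) has degree d^r.
d^r = 5^2 = 25

25


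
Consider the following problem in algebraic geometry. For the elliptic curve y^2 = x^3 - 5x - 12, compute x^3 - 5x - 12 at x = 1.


Compute x^3 - 5x - 12 at x = 1:
x^3 = 1^3 = 1
(-5)*x = (-5)*1 = -5
Sum: 1 - 5 - 12 = -16

-16


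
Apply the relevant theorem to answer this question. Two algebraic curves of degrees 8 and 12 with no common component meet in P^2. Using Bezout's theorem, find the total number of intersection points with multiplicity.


Bezout's theorem states the intersection count equals the product of degrees.
Intersection count = 8 * 12 = 96

96


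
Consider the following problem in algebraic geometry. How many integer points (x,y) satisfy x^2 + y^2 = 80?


Systematically check integer values of x where x^2 <= 80.
For each valid x, check if 80 - x^2 is a perfect square.
x=4: 80 - 16 = 64, sqrt = 8 (valid)
x=8: 80 - 64 = 16, sqrt = 4 (valid)
Total integer solutions found: 8

8


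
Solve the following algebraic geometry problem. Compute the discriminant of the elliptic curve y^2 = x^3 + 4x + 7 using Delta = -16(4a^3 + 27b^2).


Compute each component:
4a^3 = 4*4^3 = 4*64 = 256
27b^2 = 27*7^2 = 27*49 = 1323
4a^3 + 27b^2 = 256 + 1323 = 1579
Delta = -16*1579 = -25264

-25264


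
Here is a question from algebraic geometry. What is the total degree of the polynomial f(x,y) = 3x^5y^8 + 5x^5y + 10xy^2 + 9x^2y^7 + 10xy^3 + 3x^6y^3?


Examine each term for its total degree (sum of exponents).
  Term '3x^5y^8' has total degree 5+8 = 13.
  Term '5x^5y' has total degree 5+1 = 6.
  Term '10xy^2' has total degree 1+2 = 3.
  Term '9x^2y^7' has total degree 2+7 = 9.
  Term '10xy^3' has total degree 1+3 = 4.
  Term '3x^6y^3' has total degree 6+3 = 9.
The maximum total degree among all terms is 13.

13


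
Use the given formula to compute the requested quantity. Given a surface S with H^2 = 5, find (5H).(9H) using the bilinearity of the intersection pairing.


Using bilinearity of the intersection pairing on a surface S:
(aH).(bH) = ab * (H.H)
We have H^2 = 5.
D.E = (5H).(9H) = 5*9*5
= 45*5
= 225

225


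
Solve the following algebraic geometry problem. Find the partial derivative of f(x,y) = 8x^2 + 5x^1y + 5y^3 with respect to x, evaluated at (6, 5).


df/dx = 2*8*x^1 + 1*5*x^0*y
At (6,5): 2*8*6^1 + 1*5*6^0*5
= 96 + 25
= 121

121


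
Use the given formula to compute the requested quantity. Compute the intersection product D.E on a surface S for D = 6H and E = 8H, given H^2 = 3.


Using bilinearity of the intersection pairing on a surface S:
(aH).(bH) = ab * (H.H)
We have H^2 = 3.
D.E = (6H).(8H) = 6*8*3
= 48*3
= 144

144


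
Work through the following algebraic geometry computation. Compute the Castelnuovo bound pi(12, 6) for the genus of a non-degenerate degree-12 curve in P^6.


Castelnuovo's bound: write d - 1 = m(r-1) + epsilon with 0 <= epsilon < r-1.
d - 1 = 12 - 1 = 11
r - 1 = 6 - 1 = 5
11 = 2*5 + 1, so m = 2, epsilon = 1
pi(d, r) = m(m-1)(r-1)/2 + m*epsilon
= 2*1*5/2 + 2*1
= 10/2 + 2
= 5 + 2 = 7

7


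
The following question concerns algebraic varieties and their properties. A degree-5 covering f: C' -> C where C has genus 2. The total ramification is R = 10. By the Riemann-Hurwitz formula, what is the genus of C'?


Riemann-Hurwitz formula: 2g' - 2 = d(2g - 2) + R
Given: d = 5, g = 2, R = 10
2g' - 2 = 5*(2*2 - 2) + 10
2g' - 2 = 5*2 + 10
2g' - 2 = 10 + 10 = 20
2g' = 22
g' = 11

11


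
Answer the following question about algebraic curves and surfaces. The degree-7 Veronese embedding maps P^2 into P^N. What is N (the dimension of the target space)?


The Veronese embedding v_d: P^n -> P^N maps each point to all
degree-d monomials in n+1 homogeneous coordinates.
N = C(n+d, d) - 1
N = C(2+7, 7) - 1
N = C(9, 7) - 1
C(9, 7) = 36
N = 36 - 1 = 35

35


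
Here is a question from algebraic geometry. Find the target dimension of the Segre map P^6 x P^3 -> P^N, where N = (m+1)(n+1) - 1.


The Segre embedding maps P^m x P^n into P^N via
all products of coordinates from each factor.
N = (m+1)(n+1) - 1
N = (6+1)(3+1) - 1
N = 7*4 - 1
N = 28 - 1 = 27

27


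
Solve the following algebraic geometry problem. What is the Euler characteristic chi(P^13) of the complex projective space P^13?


The complex projective space P^13 has one cell in each even real dimension 0, 2, ..., 26.
The cohomology groups are H^{2k}(P^13) = Z for k = 0,...,13, and 0 otherwise.
Euler characteristic = sum of Betti numbers = 1 per even-dimensional cohomology group.
chi(P^13) = 13 + 1 = 14

14


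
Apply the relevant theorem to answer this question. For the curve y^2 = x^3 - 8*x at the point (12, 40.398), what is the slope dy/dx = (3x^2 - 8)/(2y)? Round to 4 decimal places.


Using implicit differentiation of y^2 = x^3 - 8*x:
2y * dy/dx = 3x^2 - 8
dy/dx = (3x^2 - 8)/(2y)
Numerator: 3*12^2 - 8 = 424
Denominator: 2*40.398 = 80.796
dy/dx = 424/80.796 = 5.2478

5.2478


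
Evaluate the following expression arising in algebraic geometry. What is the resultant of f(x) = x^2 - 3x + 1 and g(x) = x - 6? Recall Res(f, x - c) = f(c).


For Res(f, x - c), we evaluate f at x = c.
f(6) = 6^2 - 3*6 + 1
= 36 - 18 + 1
= 18 + 1 = 19
Res(f, g) = 19

19


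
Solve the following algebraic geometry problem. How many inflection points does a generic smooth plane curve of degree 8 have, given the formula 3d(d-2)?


For a general smooth plane curve C of degree d, the inflection points are
the intersection of C with its Hessian curve, which has degree 3(d-2).
By Bezout, the total intersection number is d * 3(d-2) = 8 * 18 = 144.
For a general curve every flex is ordinary, so each contributes
multiplicity 1 to C·Hess(C), and the number of distinct inflection
points is 3d(d-2).
Inflection points = 3*8*(8-2) = 3*8*6 = 144

144


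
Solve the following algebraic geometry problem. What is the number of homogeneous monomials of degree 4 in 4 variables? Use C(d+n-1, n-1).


The number of degree-4 monomials in 4 variables is C(d+n-1, n-1).
= C(4+4-1, 4-1) = C(7, 3)
= 35

35


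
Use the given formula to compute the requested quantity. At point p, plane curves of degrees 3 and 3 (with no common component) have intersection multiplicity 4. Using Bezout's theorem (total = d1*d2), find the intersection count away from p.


By Bezout's theorem, the total intersection number is d1 * d2.
Total = 3 * 3 = 9
Intersection multiplicity at p = 4
Remaining intersections = 9 - 4 = 5

5


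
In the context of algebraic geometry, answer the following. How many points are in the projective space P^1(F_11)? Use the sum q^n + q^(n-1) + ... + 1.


P^1(F_11) has (q^(n+1) - 1)/(q - 1) points.
= 11^1 + 11^0
= 11 + 1
= 12

12


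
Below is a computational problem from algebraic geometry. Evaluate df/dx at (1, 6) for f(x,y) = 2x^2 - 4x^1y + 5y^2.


df/dx = 2*2*x^1 + 1*(-4)*x^0*y
At (1,6): 2*2*1^1 + 1*(-4)*1^0*6
= 4 - 24
= -20

-20


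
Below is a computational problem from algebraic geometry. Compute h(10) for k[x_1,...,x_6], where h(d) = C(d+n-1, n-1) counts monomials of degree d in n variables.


The Hilbert function for the polynomial ring in 6 variables is:
h(d) = C(d+n-1, n-1)
h(10) = C(10+6-1, 6-1) = C(15, 5)
= 15! / (5! * 10!)
= 3003

3003


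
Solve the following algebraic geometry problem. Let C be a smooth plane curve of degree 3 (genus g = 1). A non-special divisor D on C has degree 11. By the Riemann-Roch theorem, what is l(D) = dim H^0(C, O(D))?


First, compute the genus of a smooth plane curve of degree 3:
g = (d-1)(d-2)/2 = (3-1)(3-2)/2 = 1
For a non-special divisor D (i.e., h^1(D) = 0), Riemann-Roch gives:
l(D) = deg(D) - g + 1
Since deg(D) = 11 >= 2g - 1 = 1, D is non-special.
l(D) = 11 - 1 + 1 = 11

11


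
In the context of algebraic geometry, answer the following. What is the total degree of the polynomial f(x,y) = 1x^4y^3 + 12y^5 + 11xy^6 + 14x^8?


Examine each term for its total degree (sum of exponents).
  Term '1x^4y^3' has total degree 4+3 = 7.
  Term '12y^5' has total degree 0+5 = 5.
  Term '11xy^6' has total degree 1+6 = 7.
  Term '14x^8' has total degree 8+0 = 8.
The maximum total degree among all terms is 8.

8


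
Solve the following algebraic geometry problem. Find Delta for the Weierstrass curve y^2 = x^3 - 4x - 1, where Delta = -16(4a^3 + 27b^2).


Compute each component:
4a^3 = 4*(-4)^3 = 4*(-64) = -256
27b^2 = 27*(-1)^2 = 27*1 = 27
4a^3 + 27b^2 = -256 + 27 = -229
Delta = -16*(-229) = 3664

3664


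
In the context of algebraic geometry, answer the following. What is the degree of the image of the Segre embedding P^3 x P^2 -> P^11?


The degree of the Segre variety P^3 x P^2 is C(m+n, m).
= C(5, 3)
= 10

10


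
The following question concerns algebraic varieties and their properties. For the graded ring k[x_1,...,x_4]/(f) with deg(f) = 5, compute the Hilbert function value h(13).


For R = k[x_1,...,x_n]/(f) with f homogeneous of degree e:
The Hilbert series is (1 - t^e)/(1 - t)^n.
So h(d) = C(d+n-1, n-1) - C(d-e+n-1, n-1) for d >= e.
With n=4, e=5, d=13:
C(13+4-1, 4-1) = C(16, 3) = 560
C(13-5+4-1, 4-1) = C(11, 3) = 165
h(13) = 560 - 165 = 395

395


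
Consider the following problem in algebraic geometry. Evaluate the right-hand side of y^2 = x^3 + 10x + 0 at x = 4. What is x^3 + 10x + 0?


Compute x^3 + 10x + 0 at x = 4:
x^3 = 4^3 = 64
10*x = 10*4 = 40
Sum: 64 + 40 + 0 = 104

104


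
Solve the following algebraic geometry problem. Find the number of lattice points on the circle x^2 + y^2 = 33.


Systematically check integer values of x where x^2 <= 33.
For each valid x, check if 33 - x^2 is a perfect square.
Total integer solutions found: 0

0


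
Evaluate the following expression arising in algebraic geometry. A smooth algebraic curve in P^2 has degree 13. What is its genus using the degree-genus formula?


Using the genus formula for smooth plane curves:
g = (d-1)(d-2)/2
g = (13-1)(13-2)/2
g = 12*11/2
g = 132/2 = 66

66


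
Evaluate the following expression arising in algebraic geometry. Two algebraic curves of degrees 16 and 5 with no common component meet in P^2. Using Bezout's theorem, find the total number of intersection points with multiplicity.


Bezout's theorem states the intersection count equals the product of degrees.
Intersection count = 16 * 5 = 80

80


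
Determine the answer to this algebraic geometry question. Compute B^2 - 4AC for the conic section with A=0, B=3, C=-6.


The discriminant of a conic Ax^2 + Bxy + Cy^2 + ... = 0 is B^2 - 4AC.
B^2 = 3^2 = 9
4AC = 4*0*(-6) = 0
Discriminant = 9 + 0 = 9

9


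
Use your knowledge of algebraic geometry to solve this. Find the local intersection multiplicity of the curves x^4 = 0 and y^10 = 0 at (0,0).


The intersection multiplicity of V(x^a) and V(y^b) at the origin is:
I(O; V(x^4), V(y^10)) = dim_k(k[x,y]/(x^4, y^10))
A basis for k[x,y]/(x^4, y^10) is the set of monomials x^i * y^j
where 0 <= i < 4 and 0 <= j < 10.
The number of such monomials is 4 * 10 = 40

40


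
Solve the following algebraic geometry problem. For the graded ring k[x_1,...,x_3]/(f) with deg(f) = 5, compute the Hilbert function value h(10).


For R = k[x_1,...,x_n]/(f) with f homogeneous of degree e:
The Hilbert series is (1 - t^e)/(1 - t)^n.
So h(d) = C(d+n-1, n-1) - C(d-e+n-1, n-1) for d >= e.
With n=3, e=5, d=10:
C(10+3-1, 3-1) = C(12, 2) = 66
C(10-5+3-1, 3-1) = C(7, 2) = 21
h(10) = 66 - 21 = 45

45


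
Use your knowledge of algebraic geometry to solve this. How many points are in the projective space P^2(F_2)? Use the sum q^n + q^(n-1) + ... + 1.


P^2(F_2) has (q^(n+1) - 1)/(q - 1) points.
= 2^2 + 2^1 + 2^0
= 4 + 2 + 1
= 7

7


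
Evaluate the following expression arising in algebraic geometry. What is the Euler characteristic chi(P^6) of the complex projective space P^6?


The complex projective space P^6 has one cell in each even real dimension 0, 2, ..., 12.
The cohomology groups are H^{2k}(P^6) = Z for k = 0,...,6, and 0 otherwise.
Euler characteristic = sum of Betti numbers = 1 per even-dimensional cohomology group.
chi(P^6) = 6 + 1 = 7

7


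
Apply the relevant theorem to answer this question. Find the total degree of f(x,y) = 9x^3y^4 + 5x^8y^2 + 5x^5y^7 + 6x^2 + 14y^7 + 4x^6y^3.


Examine each term for its total degree (sum of exponents).
  Term '9x^3y^4' has total degree 3+4 = 7.
  Term '5x^8y^2' has total degree 8+2 = 10.
  Term '5x^5y^7' has total degree 5+7 = 12.
  Term '6x^2' has total degree 2+0 = 2.
  Term '14y^7' has total degree 0+7 = 7.
  Term '4x^6y^3' has total degree 6+3 = 9.
The maximum total degree among all terms is 12.

12


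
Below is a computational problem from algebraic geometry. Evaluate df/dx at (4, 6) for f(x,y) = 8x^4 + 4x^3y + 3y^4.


df/dx = 4*8*x^3 + 3*4*x^2*y
At (4,6): 4*8*4^3 + 3*4*4^2*6
= 2048 + 1152
= 3200

3200


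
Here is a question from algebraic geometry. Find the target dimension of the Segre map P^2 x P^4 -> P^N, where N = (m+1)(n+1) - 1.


The Segre embedding maps P^m x P^n into P^N via
all products of coordinates from each factor.
N = (m+1)(n+1) - 1
N = (2+1)(4+1) - 1
N = 3*5 - 1
N = 15 - 1 = 14

14


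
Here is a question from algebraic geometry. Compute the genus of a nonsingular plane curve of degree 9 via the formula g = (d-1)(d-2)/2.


Using the genus formula for smooth plane curves:
g = (d-1)(d-2)/2
g = (9-1)(9-2)/2
g = 8*7/2
g = 56/2 = 28

28


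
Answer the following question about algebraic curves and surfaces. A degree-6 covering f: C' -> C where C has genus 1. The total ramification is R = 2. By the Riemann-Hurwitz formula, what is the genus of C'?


Riemann-Hurwitz formula: 2g' - 2 = d(2g - 2) + R
Given: d = 6, g = 1, R = 2
2g' - 2 = 6*(2*1 - 2) + 2
2g' - 2 = 6*0 + 2
2g' - 2 = 0 + 2 = 2
2g' = 4
g' = 2

2


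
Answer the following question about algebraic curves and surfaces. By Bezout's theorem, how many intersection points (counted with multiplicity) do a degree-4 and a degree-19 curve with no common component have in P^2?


Bezout's theorem states the intersection count equals the product of degrees.
Intersection count = 4 * 19 = 76

76


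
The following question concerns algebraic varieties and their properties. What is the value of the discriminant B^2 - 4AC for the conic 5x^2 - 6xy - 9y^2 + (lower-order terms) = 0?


The discriminant of a conic Ax^2 + Bxy + Cy^2 + ... = 0 is B^2 - 4AC.
B^2 = (-6)^2 = 36
4AC = 4*5*(-9) = -180
Discriminant = 36 + 180 = 216

216


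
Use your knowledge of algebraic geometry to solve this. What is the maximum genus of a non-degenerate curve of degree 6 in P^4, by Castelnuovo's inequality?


Castelnuovo's bound: write d - 1 = m(r-1) + epsilon with 0 <= epsilon < r-1.
d - 1 = 6 - 1 = 5
r - 1 = 4 - 1 = 3
5 = 1*3 + 2, so m = 1, epsilon = 2
pi(d, r) = m(m-1)(r-1)/2 + m*epsilon
= 1*0*3/2 + 1*2
= 0/2 + 2
= 0 + 2 = 2

2


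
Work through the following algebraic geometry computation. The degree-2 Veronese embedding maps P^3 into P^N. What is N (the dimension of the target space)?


The Veronese embedding v_d: P^n -> P^N maps each point to all
degree-d monomials in n+1 homogeneous coordinates.
N = C(n+d, d) - 1
N = C(3+2, 2) - 1
N = C(5, 2) - 1
C(5, 2) = 10
N = 10 - 1 = 9

9


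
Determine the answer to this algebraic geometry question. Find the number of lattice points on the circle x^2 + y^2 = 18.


Systematically check integer values of x where x^2 <= 18.
For each valid x, check if 18 - x^2 is a perfect square.
x=3: 18 - 9 = 9, sqrt = 3 (valid)
Total integer solutions found: 4

4


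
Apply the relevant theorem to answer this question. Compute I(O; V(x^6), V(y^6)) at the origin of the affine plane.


The intersection multiplicity of V(x^a) and V(y^b) at the origin is:
I(O; V(x^6), V(y^6)) = dim_k(k[x,y]/(x^6, y^6))
A basis for k[x,y]/(x^6, y^6) is the set of monomials x^i * y^j
where 0 <= i < 6 and 0 <= j < 6.
The number of such monomials is 6 * 6 = 36

36


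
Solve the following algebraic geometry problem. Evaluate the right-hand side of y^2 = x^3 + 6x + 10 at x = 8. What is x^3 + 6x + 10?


Compute x^3 + 6x + 10 at x = 8:
x^3 = 8^3 = 512
6*x = 6*8 = 48
Sum: 512 + 48 + 10 = 570

570


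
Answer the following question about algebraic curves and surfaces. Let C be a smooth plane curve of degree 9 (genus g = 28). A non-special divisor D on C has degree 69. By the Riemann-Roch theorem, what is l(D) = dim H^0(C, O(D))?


First, compute the genus of a smooth plane curve of degree 9:
g = (d-1)(d-2)/2 = (9-1)(9-2)/2 = 28
For a non-special divisor D (i.e., h^1(D) = 0), Riemann-Roch gives:
l(D) = deg(D) - g + 1
Since deg(D) = 69 >= 2g - 1 = 55, D is non-special.
l(D) = 69 - 28 + 1 = 42

42


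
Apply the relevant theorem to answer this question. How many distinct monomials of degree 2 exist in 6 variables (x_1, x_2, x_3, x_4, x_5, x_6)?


The number of degree-2 monomials in 6 variables is C(d+n-1, n-1).
= C(2+6-1, 6-1) = C(7, 5)
= 21

21


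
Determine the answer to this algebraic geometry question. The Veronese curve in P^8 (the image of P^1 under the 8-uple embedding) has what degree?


The rational normal curve in P^8 is the image of P^1 under the 8-uple Veronese.
A general hyperplane in P^8 pulls back to a degree-8 form on P^1, which has 8 zeros,
so the curve meets a general hyperplane in 8 points. Degree = 8.

8


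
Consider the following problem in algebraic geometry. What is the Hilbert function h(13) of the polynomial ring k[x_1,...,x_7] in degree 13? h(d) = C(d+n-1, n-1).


The Hilbert function for the polynomial ring in 7 variables is:
h(d) = C(d+n-1, n-1)
h(13) = C(13+7-1, 7-1) = C(19, 6)
= 19! / (6! * 13!)
= 27132

27132


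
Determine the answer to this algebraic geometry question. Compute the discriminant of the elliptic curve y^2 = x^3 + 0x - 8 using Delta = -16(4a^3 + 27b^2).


Compute each component:
4a^3 = 4*0^3 = 4*0 = 0
27b^2 = 27*(-8)^2 = 27*64 = 1728
4a^3 + 27b^2 = 0 + 1728 = 1728
Delta = -16*1728 = -27648

-27648


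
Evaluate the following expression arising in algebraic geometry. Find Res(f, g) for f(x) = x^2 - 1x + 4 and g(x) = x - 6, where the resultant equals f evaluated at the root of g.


For Res(f, x - c), we evaluate f at x = c.
f(6) = 6^2 - 1*6 + 4
= 36 - 6 + 4
= 30 + 4 = 34
Res(f, g) = 34

34


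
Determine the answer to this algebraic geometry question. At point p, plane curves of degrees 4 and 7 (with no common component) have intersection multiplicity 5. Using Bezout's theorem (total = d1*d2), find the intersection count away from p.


By Bezout's theorem, the total intersection number is d1 * d2.
Total = 4 * 7 = 28
Intersection multiplicity at p = 5
Remaining intersections = 28 - 5 = 23

23


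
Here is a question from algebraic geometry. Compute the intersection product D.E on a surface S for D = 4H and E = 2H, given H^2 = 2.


Using bilinearity of the intersection pairing on a surface S:
(aH).(bH) = ab * (H.H)
We have H^2 = 2.
D.E = (4H).(2H) = 4*2*2
= 8*2
= 16

16


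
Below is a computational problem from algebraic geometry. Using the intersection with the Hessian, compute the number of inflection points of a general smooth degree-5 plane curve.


For a general smooth plane curve C of degree d, the inflection points are
the intersection of C with its Hessian curve, which has degree 3(d-2).
By Bezout, the total intersection number is d * 3(d-2) = 5 * 9 = 45.
For a general curve every flex is ordinary, so each contributes
multiplicity 1 to C·Hess(C), and the number of distinct inflection
points is 3d(d-2).
Inflection points = 3*5*(5-2) = 3*5*3 = 45

45


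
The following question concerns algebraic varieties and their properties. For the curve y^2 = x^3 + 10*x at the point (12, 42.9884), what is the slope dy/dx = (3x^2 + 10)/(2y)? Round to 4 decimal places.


Using implicit differentiation of y^2 = x^3 + 10*x:
2y * dy/dx = 3x^2 + 10
dy/dx = (3x^2 + 10)/(2y)
Numerator: 3*12^2 + 10 = 442
Denominator: 2*42.9884 = 85.9768
dy/dx = 442/85.9768 = 5.1409

5.1409


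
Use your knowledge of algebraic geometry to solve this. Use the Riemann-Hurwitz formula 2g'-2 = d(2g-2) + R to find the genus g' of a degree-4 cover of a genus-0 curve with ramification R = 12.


Riemann-Hurwitz formula: 2g' - 2 = d(2g - 2) + R
Given: d = 4, g = 0, R = 12
2g' - 2 = 4*(2*0 - 2) + 12
2g' - 2 = 4*(-2) + 12
2g' - 2 = -8 + 12 = 4
2g' = 6
g' = 3

3


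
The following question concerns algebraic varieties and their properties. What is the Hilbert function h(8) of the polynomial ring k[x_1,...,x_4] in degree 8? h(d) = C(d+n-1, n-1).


The Hilbert function for the polynomial ring in 4 variables is:
h(d) = C(d+n-1, n-1)
h(8) = C(8+4-1, 4-1) = C(11, 3)
= 11! / (3! * 8!)
= 165

165


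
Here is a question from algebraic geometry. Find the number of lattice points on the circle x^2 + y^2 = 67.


Systematically check integer values of x where x^2 <= 67.
For each valid x, check if 67 - x^2 is a perfect square.
Total integer solutions found: 0

0


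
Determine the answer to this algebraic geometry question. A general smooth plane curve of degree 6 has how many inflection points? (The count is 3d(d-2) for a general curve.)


For a general smooth plane curve C of degree d, the inflection points are
the intersection of C with its Hessian curve, which has degree 3(d-2).
By Bezout, the total intersection number is d * 3(d-2) = 6 * 12 = 72.
For a general curve every flex is ordinary, so each contributes
multiplicity 1 to C·Hess(C), and the number of distinct inflection
points is 3d(d-2).
Inflection points = 3*6*(6-2) = 3*6*4 = 72

72


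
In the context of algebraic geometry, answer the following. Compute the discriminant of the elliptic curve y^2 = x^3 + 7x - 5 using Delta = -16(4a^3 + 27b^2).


Compute each component:
4a^3 = 4*7^3 = 4*343 = 1372
27b^2 = 27*(-5)^2 = 27*25 = 675
4a^3 + 27b^2 = 1372 + 675 = 2047
Delta = -16*2047 = -32752

-32752


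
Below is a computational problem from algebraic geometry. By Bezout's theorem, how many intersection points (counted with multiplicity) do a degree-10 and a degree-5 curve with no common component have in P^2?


Bezout's theorem states the intersection count equals the product of degrees.
Intersection count = 10 * 5 = 50

50


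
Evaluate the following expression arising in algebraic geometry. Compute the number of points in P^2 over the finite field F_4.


P^2(F_4) has (q^(n+1) - 1)/(q - 1) points.
= 4^2 + 4^1 + 4^0
= 16 + 4 + 1
= 21

21


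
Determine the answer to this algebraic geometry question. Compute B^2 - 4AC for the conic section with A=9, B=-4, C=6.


The discriminant of a conic Ax^2 + Bxy + Cy^2 + ... = 0 is B^2 - 4AC.
B^2 = (-4)^2 = 16
4AC = 4*9*6 = 216
Discriminant = 16 - 216 = -200

-200


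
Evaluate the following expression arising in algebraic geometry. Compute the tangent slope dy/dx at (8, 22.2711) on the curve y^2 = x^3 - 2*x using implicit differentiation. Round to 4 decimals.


Using implicit differentiation of y^2 = x^3 - 2*x:
2y * dy/dx = 3x^2 - 2
dy/dx = (3x^2 - 2)/(2y)
Numerator: 3*8^2 - 2 = 190
Denominator: 2*22.2711 = 44.5422
dy/dx = 190/44.5422 = 4.2656

4.2656


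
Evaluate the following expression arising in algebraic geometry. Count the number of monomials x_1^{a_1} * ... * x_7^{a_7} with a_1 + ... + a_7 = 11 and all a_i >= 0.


The number of degree-11 monomials in 7 variables is C(d+n-1, n-1).
= C(11+7-1, 7-1) = C(17, 6)
= 12376

12376


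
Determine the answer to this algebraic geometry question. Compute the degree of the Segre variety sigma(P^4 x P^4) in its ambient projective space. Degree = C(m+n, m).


The degree of the Segre variety P^4 x P^4 is C(m+n, m).
= C(8, 4)
= 70

70


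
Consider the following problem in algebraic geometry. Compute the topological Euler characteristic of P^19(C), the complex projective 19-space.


The complex projective space P^19 has one cell in each even real dimension 0, 2, ..., 38.
The cohomology groups are H^{2k}(P^19) = Z for k = 0,...,19, and 0 otherwise.
Euler characteristic = sum of Betti numbers = 1 per even-dimensional cohomology group.
chi(P^19) = 19 + 1 = 20

20


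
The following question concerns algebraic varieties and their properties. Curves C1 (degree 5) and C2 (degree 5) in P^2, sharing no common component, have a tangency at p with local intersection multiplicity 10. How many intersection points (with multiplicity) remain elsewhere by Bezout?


By Bezout's theorem, the total intersection number is d1 * d2.
Total = 5 * 5 = 25
Intersection multiplicity at p = 10
Remaining intersections = 25 - 10 = 15

15


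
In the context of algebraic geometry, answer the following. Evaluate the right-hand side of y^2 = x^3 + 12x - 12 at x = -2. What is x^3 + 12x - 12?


Compute x^3 + 12x - 12 at x = -2:
x^3 = (-2)^3 = -8
12*x = 12*(-2) = -24
Sum: -8 - 24 - 12 = -44

-44


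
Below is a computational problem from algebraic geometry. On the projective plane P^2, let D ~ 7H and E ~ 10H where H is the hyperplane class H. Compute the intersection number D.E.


Using bilinearity of the intersection pairing on the projective plane P^2:
(aH).(bH) = ab * (H.H)
We have H^2 = 1 (Bezout).
D.E = (7H).(10H) = 7*10*1
= 70*1
= 70

70


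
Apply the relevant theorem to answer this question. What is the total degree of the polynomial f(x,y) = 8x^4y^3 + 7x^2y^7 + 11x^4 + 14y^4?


Examine each term for its total degree (sum of exponents).
  Term '8x^4y^3' has total degree 4+3 = 7.
  Term '7x^2y^7' has total degree 2+7 = 9.
  Term '11x^4' has total degree 4+0 = 4.
  Term '14y^4' has total degree 0+4 = 4.
The maximum total degree among all terms is 9.

9


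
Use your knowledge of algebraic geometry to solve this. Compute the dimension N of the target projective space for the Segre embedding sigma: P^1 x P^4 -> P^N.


The Segre embedding maps P^m x P^n into P^N via
all products of coordinates from each factor.
N = (m+1)(n+1) - 1
N = (1+1)(4+1) - 1
N = 2*5 - 1
N = 10 - 1 = 9

9


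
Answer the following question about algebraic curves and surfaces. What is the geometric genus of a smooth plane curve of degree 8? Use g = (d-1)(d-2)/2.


Using the genus formula for smooth plane curves:
g = (d-1)(d-2)/2
g = (8-1)(8-2)/2
g = 7*6/2
g = 42/2 = 21

21


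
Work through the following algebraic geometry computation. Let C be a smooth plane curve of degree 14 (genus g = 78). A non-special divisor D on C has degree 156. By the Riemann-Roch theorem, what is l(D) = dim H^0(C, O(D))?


First, compute the genus of a smooth plane curve of degree 14:
g = (d-1)(d-2)/2 = (14-1)(14-2)/2 = 78
For a non-special divisor D (i.e., h^1(D) = 0), Riemann-Roch gives:
l(D) = deg(D) - g + 1
Since deg(D) = 156 >= 2g - 1 = 155, D is non-special.
l(D) = 156 - 78 + 1 = 79

79


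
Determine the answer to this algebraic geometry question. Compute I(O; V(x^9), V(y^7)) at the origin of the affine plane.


The intersection multiplicity of V(x^a) and V(y^b) at the origin is:
I(O; V(x^9), V(y^7)) = dim_k(k[x,y]/(x^9, y^7))
A basis for k[x,y]/(x^9, y^7) is the set of monomials x^i * y^j
where 0 <= i < 9 and 0 <= j < 7.
The number of such monomials is 9 * 7 = 63

63


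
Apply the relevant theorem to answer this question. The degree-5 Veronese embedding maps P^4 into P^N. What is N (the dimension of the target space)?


The Veronese embedding v_d: P^n -> P^N maps each point to all
degree-d monomials in n+1 homogeneous coordinates.
N = C(n+d, d) - 1
N = C(4+5, 5) - 1
N = C(9, 5) - 1
C(9, 5) = 126
N = 126 - 1 = 125

125


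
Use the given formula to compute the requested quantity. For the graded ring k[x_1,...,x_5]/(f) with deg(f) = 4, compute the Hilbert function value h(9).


For R = k[x_1,...,x_n]/(f) with f homogeneous of degree e:
The Hilbert series is (1 - t^e)/(1 - t)^n.
So h(d) = C(d+n-1, n-1) - C(d-e+n-1, n-1) for d >= e.
With n=5, e=4, d=9:
C(9+5-1, 5-1) = C(13, 4) = 715
C(9-4+5-1, 5-1) = C(9, 4) = 126
h(9) = 715 - 126 = 589

589


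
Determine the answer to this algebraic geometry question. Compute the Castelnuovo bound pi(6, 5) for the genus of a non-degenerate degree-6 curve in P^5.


Castelnuovo's bound: write d - 1 = m(r-1) + epsilon with 0 <= epsilon < r-1.
d - 1 = 6 - 1 = 5
r - 1 = 5 - 1 = 4
5 = 1*4 + 1, so m = 1, epsilon = 1
pi(d, r) = m(m-1)(r-1)/2 + m*epsilon
= 1*0*4/2 + 1*1
= 0/2 + 1
= 0 + 1 = 1

1


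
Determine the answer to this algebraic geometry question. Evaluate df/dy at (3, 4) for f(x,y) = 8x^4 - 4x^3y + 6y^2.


df/dy = (-4)*x^3 + 2*6*y^1
At (3,4): (-4)*3^3 + 2*6*4^1
= -108 + 48
= -60

-60


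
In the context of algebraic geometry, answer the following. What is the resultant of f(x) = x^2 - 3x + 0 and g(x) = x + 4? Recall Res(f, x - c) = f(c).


For Res(f, x - c), we evaluate f at x = c.
f(-4) = (-4)^2 - 3*(-4) + 0
= 16 + 12 + 0
= 28 + 0 = 28
Res(f, g) = 28

28


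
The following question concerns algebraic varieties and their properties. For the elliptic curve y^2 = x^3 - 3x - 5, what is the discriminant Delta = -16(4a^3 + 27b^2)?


Compute each component:
4a^3 = 4*(-3)^3 = 4*(-27) = -108
27b^2 = 27*(-5)^2 = 27*25 = 675
4a^3 + 27b^2 = -108 + 675 = 567
Delta = -16*567 = -9072

-9072


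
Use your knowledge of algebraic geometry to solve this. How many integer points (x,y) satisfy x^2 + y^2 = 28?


Systematically check integer values of x where x^2 <= 28.
For each valid x, check if 28 - x^2 is a perfect square.
Total integer solutions found: 0

0


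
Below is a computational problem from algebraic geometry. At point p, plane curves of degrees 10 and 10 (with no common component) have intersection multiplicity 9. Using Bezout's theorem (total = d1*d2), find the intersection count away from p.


By Bezout's theorem, the total intersection number is d1 * d2.
Total = 10 * 10 = 100
Intersection multiplicity at p = 9
Remaining intersections = 100 - 9 = 91

91


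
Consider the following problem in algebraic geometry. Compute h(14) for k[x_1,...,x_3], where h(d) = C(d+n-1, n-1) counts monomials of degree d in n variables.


The Hilbert function for the polynomial ring in 3 variables is:
h(d) = C(d+n-1, n-1)
h(14) = C(14+3-1, 3-1) = C(16, 2)
= 16! / (2! * 14!)
= 120

120


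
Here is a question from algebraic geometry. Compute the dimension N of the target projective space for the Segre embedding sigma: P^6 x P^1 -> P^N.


The Segre embedding maps P^m x P^n into P^N via
all products of coordinates from each factor.
N = (m+1)(n+1) - 1
N = (6+1)(1+1) - 1
N = 7*2 - 1
N = 14 - 1 = 13

13


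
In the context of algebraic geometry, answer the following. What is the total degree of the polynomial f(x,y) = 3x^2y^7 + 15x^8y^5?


Examine each term for its total degree (sum of exponents).
  Term '3x^2y^7' has total degree 2+7 = 9.
  Term '15x^8y^5' has total degree 8+5 = 13.
The maximum total degree among all terms is 13.

13


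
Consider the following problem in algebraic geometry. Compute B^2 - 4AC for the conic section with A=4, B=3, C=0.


The discriminant of a conic Ax^2 + Bxy + Cy^2 + ... = 0 is B^2 - 4AC.
B^2 = 3^2 = 9
4AC = 4*4*0 = 0
Discriminant = 9 + 0 = 9

9


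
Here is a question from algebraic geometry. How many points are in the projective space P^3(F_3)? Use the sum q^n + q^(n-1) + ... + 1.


P^3(F_3) has (q^(n+1) - 1)/(q - 1) points.
= 3^3 + 3^2 + 3^1 + 3^0
= 27 + 9 + 3 + 1
= 40

40


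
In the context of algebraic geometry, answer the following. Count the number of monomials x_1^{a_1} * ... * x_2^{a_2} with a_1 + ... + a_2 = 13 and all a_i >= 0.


The number of degree-13 monomials in 2 variables is C(d+n-1, n-1).
= C(13+2-1, 2-1) = C(14, 1)
= 14

14


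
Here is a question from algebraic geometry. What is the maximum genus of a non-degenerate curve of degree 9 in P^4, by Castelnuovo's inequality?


Castelnuovo's bound: write d - 1 = m(r-1) + epsilon with 0 <= epsilon < r-1.
d - 1 = 9 - 1 = 8
r - 1 = 4 - 1 = 3
8 = 2*3 + 2, so m = 2, epsilon = 2
pi(d, r) = m(m-1)(r-1)/2 + m*epsilon
= 2*1*3/2 + 2*2
= 6/2 + 4
= 3 + 4 = 7

7


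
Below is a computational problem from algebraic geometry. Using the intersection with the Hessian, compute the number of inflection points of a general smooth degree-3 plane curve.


For a general smooth plane curve C of degree d, the inflection points are
the intersection of C with its Hessian curve, which has degree 3(d-2).
By Bezout, the total intersection number is d * 3(d-2) = 3 * 3 = 9.
For a general curve every flex is ordinary, so each contributes
multiplicity 1 to C·Hess(C), and the number of distinct inflection
points is 3d(d-2).
Inflection points = 3*3*(3-2) = 3*3*1 = 9

9


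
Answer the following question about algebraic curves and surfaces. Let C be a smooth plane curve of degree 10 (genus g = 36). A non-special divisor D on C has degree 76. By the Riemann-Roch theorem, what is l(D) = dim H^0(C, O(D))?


First, compute the genus of a smooth plane curve of degree 10:
g = (d-1)(d-2)/2 = (10-1)(10-2)/2 = 36
For a non-special divisor D (i.e., h^1(D) = 0), Riemann-Roch gives:
l(D) = deg(D) - g + 1
Since deg(D) = 76 >= 2g - 1 = 71, D is non-special.
l(D) = 76 - 36 + 1 = 41

41


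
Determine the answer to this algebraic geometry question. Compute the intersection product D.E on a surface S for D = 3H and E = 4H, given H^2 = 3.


Using bilinearity of the intersection pairing on a surface S:
(aH).(bH) = ab * (H.H)
We have H^2 = 3.
D.E = (3H).(4H) = 3*4*3
= 12*3
= 36

36


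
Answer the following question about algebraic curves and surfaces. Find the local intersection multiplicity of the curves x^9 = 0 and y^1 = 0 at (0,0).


The intersection multiplicity of V(x^a) and V(y^b) at the origin is:
I(O; V(x^9), V(y^1)) = dim_k(k[x,y]/(x^9, y^1))
A basis for k[x,y]/(x^9, y^1) is the set of monomials x^i * y^j
where 0 <= i < 9 and 0 <= j < 1.
The number of such monomials is 9 * 1 = 9

9


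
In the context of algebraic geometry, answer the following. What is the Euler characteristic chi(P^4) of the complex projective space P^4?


The complex projective space P^4 has one cell in each even real dimension 0, 2, ..., 8.
The cohomology groups are H^{2k}(P^4) = Z for k = 0,...,4, and 0 otherwise.
Euler characteristic = sum of Betti numbers = 1 per even-dimensional cohomology group.
chi(P^4) = 4 + 1 = 5

5


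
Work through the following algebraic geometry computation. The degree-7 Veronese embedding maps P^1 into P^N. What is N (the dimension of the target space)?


The Veronese embedding v_d: P^n -> P^N maps each point to all
degree-d monomials in n+1 homogeneous coordinates.
N = C(n+d, d) - 1
N = C(1+7, 7) - 1
N = C(8, 7) - 1
C(8, 7) = 8
N = 8 - 1 = 7

7


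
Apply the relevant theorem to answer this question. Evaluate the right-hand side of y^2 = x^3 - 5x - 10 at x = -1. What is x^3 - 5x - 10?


Compute x^3 - 5x - 10 at x = -1:
x^3 = (-1)^3 = -1
(-5)*x = (-5)*(-1) = 5
Sum: -1 + 5 - 10 = -6

-6
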